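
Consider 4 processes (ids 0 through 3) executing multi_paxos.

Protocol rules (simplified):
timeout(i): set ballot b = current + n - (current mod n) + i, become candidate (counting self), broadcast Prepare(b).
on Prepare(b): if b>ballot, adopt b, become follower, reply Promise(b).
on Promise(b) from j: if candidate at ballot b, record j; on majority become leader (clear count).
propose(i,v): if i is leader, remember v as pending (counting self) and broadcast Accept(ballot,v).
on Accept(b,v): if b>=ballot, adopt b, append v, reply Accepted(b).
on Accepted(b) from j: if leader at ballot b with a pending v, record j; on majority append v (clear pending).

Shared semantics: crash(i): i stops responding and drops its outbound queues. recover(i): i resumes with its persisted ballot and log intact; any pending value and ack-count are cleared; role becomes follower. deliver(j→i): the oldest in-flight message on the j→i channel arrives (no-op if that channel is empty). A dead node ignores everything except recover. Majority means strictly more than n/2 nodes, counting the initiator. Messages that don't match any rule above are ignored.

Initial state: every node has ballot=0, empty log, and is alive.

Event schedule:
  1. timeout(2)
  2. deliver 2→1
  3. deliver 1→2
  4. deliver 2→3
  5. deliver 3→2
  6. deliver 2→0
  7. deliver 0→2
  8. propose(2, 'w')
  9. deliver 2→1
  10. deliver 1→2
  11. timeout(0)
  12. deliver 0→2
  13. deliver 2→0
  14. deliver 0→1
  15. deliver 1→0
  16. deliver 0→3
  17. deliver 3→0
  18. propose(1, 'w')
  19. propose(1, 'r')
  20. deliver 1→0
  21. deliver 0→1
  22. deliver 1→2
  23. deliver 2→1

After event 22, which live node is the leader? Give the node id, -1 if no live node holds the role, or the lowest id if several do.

step 1 timeout(2): 2={cand,b=6,log=-}
step 2 deliver 2→1: 1={foll,b=6,log=-}
step 3 deliver 1→2: —
step 4 deliver 2→3: 3={foll,b=6,log=-}
step 5 deliver 3→2: 2={lead,b=6,log=-}
step 6 deliver 2→0: 0={foll,b=6,log=-}
step 7 deliver 0→2: —
step 8 propose(2,'w'): —
step 9 deliver 2→1: 1={foll,b=6,log=w}
step 10 deliver 1→2: —
step 11 timeout(0): 0={cand,b=8,log=-}
step 12 deliver 0→2: 2={foll,b=8,log=-}
step 13 deliver 2→0: —
step 14 deliver 0→1: 1={foll,b=8,log=w}
step 15 deliver 1→0: —
step 16 deliver 0→3: 3={foll,b=8,log=-}
step 17 deliver 3→0: 0={lead,b=8,log=-}
step 18 propose(1,'w'): —
step 19 propose(1,'r'): —
step 20 deliver 1→0: —
step 21 deliver 0→1: —
step 22 deliver 1→2: —

0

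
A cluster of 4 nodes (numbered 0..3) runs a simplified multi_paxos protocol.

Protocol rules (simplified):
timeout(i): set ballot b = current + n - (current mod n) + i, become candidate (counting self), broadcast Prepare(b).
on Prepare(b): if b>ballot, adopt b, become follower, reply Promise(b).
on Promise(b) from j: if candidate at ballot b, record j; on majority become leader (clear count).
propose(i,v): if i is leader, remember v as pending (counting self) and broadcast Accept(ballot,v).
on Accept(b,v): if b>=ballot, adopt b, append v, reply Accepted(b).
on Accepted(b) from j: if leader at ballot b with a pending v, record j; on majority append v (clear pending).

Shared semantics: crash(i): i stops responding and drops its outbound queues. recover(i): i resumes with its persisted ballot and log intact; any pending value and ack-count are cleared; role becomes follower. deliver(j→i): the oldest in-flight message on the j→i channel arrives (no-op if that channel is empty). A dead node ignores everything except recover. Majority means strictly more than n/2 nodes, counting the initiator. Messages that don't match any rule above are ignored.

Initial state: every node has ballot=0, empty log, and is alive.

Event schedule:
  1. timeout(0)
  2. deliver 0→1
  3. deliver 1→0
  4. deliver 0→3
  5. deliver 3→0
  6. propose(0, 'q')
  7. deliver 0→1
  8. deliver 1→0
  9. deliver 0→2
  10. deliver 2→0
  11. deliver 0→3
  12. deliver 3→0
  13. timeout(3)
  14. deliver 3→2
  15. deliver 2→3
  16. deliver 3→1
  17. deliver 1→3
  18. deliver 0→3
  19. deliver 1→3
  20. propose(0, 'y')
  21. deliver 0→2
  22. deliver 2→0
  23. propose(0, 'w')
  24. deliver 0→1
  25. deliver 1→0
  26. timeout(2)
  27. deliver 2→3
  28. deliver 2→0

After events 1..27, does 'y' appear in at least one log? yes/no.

no

after 1 — timeout(0): n0:cand/b4/[-]
after 2 — deliver 0→1: n1:foll/b4/[-]
after 3 — deliver 1→0: ·
after 4 — deliver 0→3: n3:foll/b4/[-]
after 5 — deliver 3→0: n0:lead/b4/[-]
after 6 — propose(0,'q'): ·
after 7 — deliver 0→1: n1:foll/b4/[q]
after 8 — deliver 1→0: ·
after 9 — deliver 0→2: n2:foll/b4/[-]
after 10 — deliver 2→0: ·
after 11 — deliver 0→3: n3:foll/b4/[q]
after 12 — deliver 3→0: n0:lead/b4/[q]
after 13 — timeout(3): n3:cand/b11/[q]
after 14 — deliver 3→2: n2:foll/b11/[-]
after 15 — deliver 2→3: ·
after 16 — deliver 3→1: n1:foll/b11/[q]
after 17 — deliver 1→3: n3:lead/b11/[q]
after 18 — deliver 0→3: ·
after 19 — deliver 1→3: ·
after 20 — propose(0,'y'): ·
after 21 — deliver 0→2: ·
after 22 — deliver 2→0: ·
after 23 — propose(0,'w'): ·
after 24 — deliver 0→1: ·
after 25 — deliver 1→0: ·
after 26 — timeout(2): n2:cand/b14/[-]
after 27 — deliver 2→3: n3:foll/b14/[q]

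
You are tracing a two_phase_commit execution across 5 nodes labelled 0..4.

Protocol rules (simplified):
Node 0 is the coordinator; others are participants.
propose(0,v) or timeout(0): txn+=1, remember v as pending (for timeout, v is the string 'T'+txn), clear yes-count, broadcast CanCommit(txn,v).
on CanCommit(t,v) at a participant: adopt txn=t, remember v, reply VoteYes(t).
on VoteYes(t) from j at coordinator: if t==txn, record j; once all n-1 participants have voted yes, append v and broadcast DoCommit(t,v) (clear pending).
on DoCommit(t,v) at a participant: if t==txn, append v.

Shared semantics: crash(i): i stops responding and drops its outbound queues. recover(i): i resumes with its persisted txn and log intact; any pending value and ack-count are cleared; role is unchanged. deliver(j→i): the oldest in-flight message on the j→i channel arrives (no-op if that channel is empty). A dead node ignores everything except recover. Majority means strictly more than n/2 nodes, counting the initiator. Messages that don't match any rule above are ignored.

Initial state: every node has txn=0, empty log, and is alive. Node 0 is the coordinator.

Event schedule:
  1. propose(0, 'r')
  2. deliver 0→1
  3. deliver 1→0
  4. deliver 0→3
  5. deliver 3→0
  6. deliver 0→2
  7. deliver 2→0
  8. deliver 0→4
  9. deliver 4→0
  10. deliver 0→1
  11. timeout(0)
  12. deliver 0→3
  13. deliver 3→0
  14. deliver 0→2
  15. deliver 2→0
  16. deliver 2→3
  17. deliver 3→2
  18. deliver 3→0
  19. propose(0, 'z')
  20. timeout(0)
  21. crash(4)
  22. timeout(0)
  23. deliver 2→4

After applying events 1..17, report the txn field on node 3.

e1 propose(0,'r'): 0[coor,t=1,-]
e2 deliver 0→1: 1[part,t=1,-]
e3 deliver 1→0: ·
e4 deliver 0→3: 3[part,t=1,-]
e5 deliver 3→0: ·
e6 deliver 0→2: 2[part,t=1,-]
e7 deliver 2→0: ·
e8 deliver 0→4: 4[part,t=1,-]
e9 deliver 4→0: 0[coor,t=1,r]
e10 deliver 0→1: 1[part,t=1,r]
e11 timeout(0): 0[coor,t=2,r]
e12 deliver 0→3: 3[part,t=1,r]
e13 deliver 3→0: ·
e14 deliver 0→2: 2[part,t=1,r]
e15 deliver 2→0: ·
e16 deliver 2→3: ·
e17 deliver 3→2: ·

1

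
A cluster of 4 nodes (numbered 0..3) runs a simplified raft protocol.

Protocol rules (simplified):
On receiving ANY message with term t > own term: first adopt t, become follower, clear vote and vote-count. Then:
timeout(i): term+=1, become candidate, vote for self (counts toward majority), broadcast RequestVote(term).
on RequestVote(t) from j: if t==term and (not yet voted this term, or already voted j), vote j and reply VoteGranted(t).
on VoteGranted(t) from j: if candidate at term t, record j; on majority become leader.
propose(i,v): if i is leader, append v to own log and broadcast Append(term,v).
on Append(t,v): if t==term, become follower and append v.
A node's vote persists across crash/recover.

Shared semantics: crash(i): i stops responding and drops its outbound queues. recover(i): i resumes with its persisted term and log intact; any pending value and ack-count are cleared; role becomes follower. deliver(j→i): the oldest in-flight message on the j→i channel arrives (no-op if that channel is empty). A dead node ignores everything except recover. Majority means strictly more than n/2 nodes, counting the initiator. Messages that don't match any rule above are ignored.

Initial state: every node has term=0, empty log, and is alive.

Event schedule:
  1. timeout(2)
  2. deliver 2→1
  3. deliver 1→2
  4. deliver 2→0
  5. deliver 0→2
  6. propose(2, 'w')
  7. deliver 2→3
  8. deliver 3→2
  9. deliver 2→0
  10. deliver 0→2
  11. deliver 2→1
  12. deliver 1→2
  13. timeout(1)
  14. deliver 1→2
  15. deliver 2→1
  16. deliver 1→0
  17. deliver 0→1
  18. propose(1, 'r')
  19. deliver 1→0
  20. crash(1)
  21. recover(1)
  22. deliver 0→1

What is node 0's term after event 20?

2

[1] timeout(2) → N2(cand t1 [-])
[2] deliver 2→1 → N1(foll t1 [-])
[3] deliver 1→2 → ∅
[4] deliver 2→0 → N0(foll t1 [-])
[5] deliver 0→2 → N2(lead t1 [-])
[6] propose(2,'w') → N2(lead t1 [w])
[7] deliver 2→3 → N3(foll t1 [-])
[8] deliver 3→2 → ∅
[9] deliver 2→0 → N0(foll t1 [w])
[10] deliver 0→2 → ∅
[11] deliver 2→1 → N1(foll t1 [w])
[12] deliver 1→2 → ∅
[13] timeout(1) → N1(cand t2 [w])
[14] deliver 1→2 → N2(foll t2 [w])
[15] deliver 2→1 → ∅
[16] deliver 1→0 → N0(foll t2 [w])
[17] deliver 0→1 → N1(lead t2 [w])
[18] propose(1,'r') → N1(lead t2 [w,r])
[19] deliver 1→0 → N0(foll t2 [w,r])
[20] crash(1) → N1(✗lead t2 [w,r])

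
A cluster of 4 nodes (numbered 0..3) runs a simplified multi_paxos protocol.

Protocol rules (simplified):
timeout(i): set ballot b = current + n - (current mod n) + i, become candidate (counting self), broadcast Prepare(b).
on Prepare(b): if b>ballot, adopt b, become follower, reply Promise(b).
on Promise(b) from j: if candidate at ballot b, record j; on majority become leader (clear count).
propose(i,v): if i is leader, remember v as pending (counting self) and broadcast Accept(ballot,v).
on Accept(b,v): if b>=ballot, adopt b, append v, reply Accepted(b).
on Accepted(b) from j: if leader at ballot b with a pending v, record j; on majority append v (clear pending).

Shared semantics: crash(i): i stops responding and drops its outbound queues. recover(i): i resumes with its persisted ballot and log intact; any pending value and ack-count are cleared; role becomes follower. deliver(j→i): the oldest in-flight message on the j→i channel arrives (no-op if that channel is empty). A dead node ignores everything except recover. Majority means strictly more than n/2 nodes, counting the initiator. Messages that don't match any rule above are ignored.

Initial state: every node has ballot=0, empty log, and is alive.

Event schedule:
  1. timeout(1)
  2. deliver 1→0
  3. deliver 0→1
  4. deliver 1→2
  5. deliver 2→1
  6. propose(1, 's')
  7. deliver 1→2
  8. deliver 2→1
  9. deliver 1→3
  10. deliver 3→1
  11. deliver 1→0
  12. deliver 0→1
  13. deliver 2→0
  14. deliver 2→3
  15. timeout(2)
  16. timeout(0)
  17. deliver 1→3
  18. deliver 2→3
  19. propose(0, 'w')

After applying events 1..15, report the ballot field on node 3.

5

e1 timeout(1): 1[cand,b=5,-]
e2 deliver 1→0: 0[foll,b=5,-]
e3 deliver 0→1: ·
e4 deliver 1→2: 2[foll,b=5,-]
e5 deliver 2→1: 1[lead,b=5,-]
e6 propose(1,'s'): ·
e7 deliver 1→2: 2[foll,b=5,s]
e8 deliver 2→1: ·
e9 deliver 1→3: 3[foll,b=5,-]
e10 deliver 3→1: ·
e11 deliver 1→0: 0[foll,b=5,s]
e12 deliver 0→1: 1[lead,b=5,s]
e13 deliver 2→0: ·
e14 deliver 2→3: ·
e15 timeout(2): 2[cand,b=10,s]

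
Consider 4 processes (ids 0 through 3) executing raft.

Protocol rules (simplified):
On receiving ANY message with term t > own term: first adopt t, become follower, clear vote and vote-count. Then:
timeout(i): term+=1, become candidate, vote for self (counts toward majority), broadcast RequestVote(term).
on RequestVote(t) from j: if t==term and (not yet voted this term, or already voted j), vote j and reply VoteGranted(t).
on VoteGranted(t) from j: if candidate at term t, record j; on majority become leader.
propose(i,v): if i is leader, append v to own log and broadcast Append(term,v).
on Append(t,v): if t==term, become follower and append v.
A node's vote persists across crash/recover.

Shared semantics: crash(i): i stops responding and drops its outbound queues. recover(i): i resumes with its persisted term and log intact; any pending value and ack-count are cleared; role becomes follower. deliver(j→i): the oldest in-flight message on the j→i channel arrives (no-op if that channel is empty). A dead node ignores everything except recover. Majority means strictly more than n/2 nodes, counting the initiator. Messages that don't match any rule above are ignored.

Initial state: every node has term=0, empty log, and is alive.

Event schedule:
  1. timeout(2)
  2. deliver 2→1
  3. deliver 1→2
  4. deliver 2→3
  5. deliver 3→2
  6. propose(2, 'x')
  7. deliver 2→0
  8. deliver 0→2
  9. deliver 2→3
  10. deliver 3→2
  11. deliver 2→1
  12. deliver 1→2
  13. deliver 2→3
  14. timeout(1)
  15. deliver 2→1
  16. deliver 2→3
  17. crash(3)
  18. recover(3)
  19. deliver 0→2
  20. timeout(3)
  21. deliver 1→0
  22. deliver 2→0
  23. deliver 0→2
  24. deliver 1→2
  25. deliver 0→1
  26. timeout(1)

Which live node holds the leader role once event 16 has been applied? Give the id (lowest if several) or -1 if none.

2

[1] timeout(2) → N2(cand t1 [-])
[2] deliver 2→1 → N1(foll t1 [-])
[3] deliver 1→2 → ∅
[4] deliver 2→3 → N3(foll t1 [-])
[5] deliver 3→2 → N2(lead t1 [-])
[6] propose(2,'x') → N2(lead t1 [x])
[7] deliver 2→0 → N0(foll t1 [-])
[8] deliver 0→2 → ∅
[9] deliver 2→3 → N3(foll t1 [x])
[10] deliver 3→2 → ∅
[11] deliver 2→1 → N1(foll t1 [x])
[12] deliver 1→2 → ∅
[13] deliver 2→3 → ∅
[14] timeout(1) → N1(cand t2 [x])
[15] deliver 2→1 → ∅
[16] deliver 2→3 → ∅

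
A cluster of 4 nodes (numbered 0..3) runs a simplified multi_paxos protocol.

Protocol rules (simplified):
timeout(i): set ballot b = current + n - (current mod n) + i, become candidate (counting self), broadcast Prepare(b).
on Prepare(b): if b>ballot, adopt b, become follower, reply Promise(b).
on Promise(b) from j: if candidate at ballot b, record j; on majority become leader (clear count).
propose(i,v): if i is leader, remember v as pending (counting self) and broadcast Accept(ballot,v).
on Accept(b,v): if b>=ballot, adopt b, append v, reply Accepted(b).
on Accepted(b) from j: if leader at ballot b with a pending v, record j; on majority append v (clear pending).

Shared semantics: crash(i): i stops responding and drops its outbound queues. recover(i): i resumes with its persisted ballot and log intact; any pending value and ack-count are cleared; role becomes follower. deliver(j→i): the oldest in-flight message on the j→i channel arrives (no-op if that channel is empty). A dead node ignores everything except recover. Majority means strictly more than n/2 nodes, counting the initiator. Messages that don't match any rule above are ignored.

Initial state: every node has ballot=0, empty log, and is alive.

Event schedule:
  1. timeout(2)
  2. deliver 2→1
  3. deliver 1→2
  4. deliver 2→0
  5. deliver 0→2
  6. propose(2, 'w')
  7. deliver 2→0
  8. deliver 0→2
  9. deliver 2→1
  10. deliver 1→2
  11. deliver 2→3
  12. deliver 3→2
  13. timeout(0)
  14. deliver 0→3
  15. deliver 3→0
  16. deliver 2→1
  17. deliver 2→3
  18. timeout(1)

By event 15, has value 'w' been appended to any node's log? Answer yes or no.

e1 timeout(2): 2[cand,b=6,-]
e2 deliver 2→1: 1[foll,b=6,-]
e3 deliver 1→2: ·
e4 deliver 2→0: 0[foll,b=6,-]
e5 deliver 0→2: 2[lead,b=6,-]
e6 propose(2,'w'): ·
e7 deliver 2→0: 0[foll,b=6,w]
e8 deliver 0→2: ·
e9 deliver 2→1: 1[foll,b=6,w]
e10 deliver 1→2: 2[lead,b=6,w]
e11 deliver 2→3: 3[foll,b=6,-]
e12 deliver 3→2: ·
e13 timeout(0): 0[cand,b=8,w]
e14 deliver 0→3: 3[foll,b=8,-]
e15 deliver 3→0: ·

yes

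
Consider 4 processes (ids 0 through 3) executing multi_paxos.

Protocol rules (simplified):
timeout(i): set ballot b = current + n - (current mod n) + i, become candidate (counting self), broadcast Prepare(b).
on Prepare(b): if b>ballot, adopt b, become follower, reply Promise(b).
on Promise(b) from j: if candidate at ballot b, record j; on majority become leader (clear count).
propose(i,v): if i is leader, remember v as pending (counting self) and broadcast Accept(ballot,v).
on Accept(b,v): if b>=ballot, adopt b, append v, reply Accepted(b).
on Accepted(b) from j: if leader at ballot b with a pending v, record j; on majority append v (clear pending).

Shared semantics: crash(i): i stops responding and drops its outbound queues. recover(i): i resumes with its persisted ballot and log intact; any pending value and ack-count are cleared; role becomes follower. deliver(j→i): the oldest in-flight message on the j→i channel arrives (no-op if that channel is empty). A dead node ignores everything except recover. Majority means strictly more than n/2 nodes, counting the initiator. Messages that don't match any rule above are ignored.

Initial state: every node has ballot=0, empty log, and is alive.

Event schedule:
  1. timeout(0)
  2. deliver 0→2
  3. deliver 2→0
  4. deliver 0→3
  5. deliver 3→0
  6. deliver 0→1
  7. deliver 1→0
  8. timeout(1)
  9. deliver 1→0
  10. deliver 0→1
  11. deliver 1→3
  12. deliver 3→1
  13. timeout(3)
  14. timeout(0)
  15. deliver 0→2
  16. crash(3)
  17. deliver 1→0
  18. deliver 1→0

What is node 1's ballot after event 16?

after 1 — timeout(0): n0:cand/b4/[-]
after 2 — deliver 0→2: n2:foll/b4/[-]
after 3 — deliver 2→0: ·
after 4 — deliver 0→3: n3:foll/b4/[-]
after 5 — deliver 3→0: n0:lead/b4/[-]
after 6 — deliver 0→1: n1:foll/b4/[-]
after 7 — deliver 1→0: ·
after 8 — timeout(1): n1:cand/b9/[-]
after 9 — deliver 1→0: n0:foll/b9/[-]
after 10 — deliver 0→1: ·
after 11 — deliver 1→3: n3:foll/b9/[-]
after 12 — deliver 3→1: n1:lead/b9/[-]
after 13 — timeout(3): n3:cand/b15/[-]
after 14 — timeout(0): n0:cand/b12/[-]
after 15 — deliver 0→2: n2:foll/b12/[-]
after 16 — crash(3): n3:✗cand/b15/[-]

9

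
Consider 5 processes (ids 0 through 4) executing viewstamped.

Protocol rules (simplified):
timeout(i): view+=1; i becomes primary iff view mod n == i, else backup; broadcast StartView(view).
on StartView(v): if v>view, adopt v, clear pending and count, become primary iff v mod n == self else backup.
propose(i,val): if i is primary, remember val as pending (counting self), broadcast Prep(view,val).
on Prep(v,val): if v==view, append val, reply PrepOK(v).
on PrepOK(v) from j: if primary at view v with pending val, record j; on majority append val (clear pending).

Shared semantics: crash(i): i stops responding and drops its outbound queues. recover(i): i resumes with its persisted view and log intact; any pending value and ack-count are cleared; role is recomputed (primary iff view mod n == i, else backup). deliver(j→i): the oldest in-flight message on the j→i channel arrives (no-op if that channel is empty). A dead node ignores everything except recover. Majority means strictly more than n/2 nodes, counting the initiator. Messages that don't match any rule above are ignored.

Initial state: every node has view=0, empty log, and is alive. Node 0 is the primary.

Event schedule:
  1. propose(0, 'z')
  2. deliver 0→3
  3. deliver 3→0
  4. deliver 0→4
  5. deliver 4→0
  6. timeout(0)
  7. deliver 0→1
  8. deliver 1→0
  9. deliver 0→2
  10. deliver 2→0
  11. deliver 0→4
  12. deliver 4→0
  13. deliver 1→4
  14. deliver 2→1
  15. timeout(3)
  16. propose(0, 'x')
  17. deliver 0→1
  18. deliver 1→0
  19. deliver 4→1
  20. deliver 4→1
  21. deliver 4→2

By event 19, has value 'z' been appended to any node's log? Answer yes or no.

yes

step 1 propose(0,'z'): —
step 2 deliver 0→3: 3={back,v=0,log=z}
step 3 deliver 3→0: —
step 4 deliver 0→4: 4={back,v=0,log=z}
step 5 deliver 4→0: 0={prim,v=0,log=z}
step 6 timeout(0): 0={back,v=1,log=z}
step 7 deliver 0→1: 1={back,v=0,log=z}
step 8 deliver 1→0: —
step 9 deliver 0→2: 2={back,v=0,log=z}
step 10 deliver 2→0: —
step 11 deliver 0→4: 4={back,v=1,log=z}
step 12 deliver 4→0: —
step 13 deliver 1→4: —
step 14 deliver 2→1: —
step 15 timeout(3): 3={back,v=1,log=z}
step 16 propose(0,'x'): —
step 17 deliver 0→1: 1={prim,v=1,log=z}
step 18 deliver 1→0: —
step 19 deliver 4→1: —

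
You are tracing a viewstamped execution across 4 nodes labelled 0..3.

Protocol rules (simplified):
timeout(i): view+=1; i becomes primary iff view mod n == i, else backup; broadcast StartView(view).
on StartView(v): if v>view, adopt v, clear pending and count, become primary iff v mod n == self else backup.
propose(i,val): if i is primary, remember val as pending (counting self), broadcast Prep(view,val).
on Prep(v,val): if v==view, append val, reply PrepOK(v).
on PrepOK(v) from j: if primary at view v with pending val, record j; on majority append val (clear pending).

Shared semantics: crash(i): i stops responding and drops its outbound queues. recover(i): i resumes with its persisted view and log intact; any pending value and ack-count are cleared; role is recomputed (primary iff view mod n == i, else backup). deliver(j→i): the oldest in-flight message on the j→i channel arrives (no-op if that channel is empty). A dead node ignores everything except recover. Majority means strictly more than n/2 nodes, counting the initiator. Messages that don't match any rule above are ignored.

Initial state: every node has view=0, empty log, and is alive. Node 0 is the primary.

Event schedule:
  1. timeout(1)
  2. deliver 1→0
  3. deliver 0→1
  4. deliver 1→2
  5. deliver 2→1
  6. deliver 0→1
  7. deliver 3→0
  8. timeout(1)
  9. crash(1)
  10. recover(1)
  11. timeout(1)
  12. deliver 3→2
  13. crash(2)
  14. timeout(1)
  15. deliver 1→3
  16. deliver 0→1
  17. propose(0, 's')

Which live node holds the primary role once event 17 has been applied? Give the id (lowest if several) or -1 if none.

step 1 timeout(1): 1={prim,v=1,log=-}
step 2 deliver 1→0: 0={back,v=1,log=-}
step 3 deliver 0→1: —
step 4 deliver 1→2: 2={back,v=1,log=-}
step 5 deliver 2→1: —
step 6 deliver 0→1: —
step 7 deliver 3→0: —
step 8 timeout(1): 1={back,v=2,log=-}
step 9 crash(1): 1={✗back,v=2,log=-}
step 10 recover(1): 1={back,v=2,log=-}
step 11 timeout(1): 1={back,v=3,log=-}
step 12 deliver 3→2: —
step 13 crash(2): 2={✗back,v=1,log=-}
step 14 timeout(1): 1={back,v=4,log=-}
step 15 deliver 1→3: 3={prim,v=3,log=-}
step 16 deliver 0→1: —
step 17 propose(0,'s'): —

3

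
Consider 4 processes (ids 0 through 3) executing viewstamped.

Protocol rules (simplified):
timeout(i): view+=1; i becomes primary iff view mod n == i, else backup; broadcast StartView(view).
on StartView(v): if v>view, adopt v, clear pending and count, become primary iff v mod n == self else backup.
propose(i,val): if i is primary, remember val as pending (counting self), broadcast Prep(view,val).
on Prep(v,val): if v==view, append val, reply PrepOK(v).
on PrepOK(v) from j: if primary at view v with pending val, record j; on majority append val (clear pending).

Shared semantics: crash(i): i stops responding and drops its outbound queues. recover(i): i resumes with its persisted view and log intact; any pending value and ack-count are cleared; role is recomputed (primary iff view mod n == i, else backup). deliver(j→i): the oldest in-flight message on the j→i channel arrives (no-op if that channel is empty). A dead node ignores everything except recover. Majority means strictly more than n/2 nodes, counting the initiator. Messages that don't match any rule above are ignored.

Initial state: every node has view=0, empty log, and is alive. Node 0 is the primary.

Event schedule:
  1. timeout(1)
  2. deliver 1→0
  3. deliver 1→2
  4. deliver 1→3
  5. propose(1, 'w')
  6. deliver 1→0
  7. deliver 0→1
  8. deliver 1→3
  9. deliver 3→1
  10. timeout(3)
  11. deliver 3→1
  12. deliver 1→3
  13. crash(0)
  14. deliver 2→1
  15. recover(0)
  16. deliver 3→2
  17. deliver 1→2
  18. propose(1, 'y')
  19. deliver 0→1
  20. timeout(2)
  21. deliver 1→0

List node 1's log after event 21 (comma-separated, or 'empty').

w

e1 timeout(1): 1[prim,v=1,-]
e2 deliver 1→0: 0[back,v=1,-]
e3 deliver 1→2: 2[back,v=1,-]
e4 deliver 1→3: 3[back,v=1,-]
e5 propose(1,'w'): ·
e6 deliver 1→0: 0[back,v=1,w]
e7 deliver 0→1: ·
e8 deliver 1→3: 3[back,v=1,w]
e9 deliver 3→1: 1[prim,v=1,w]
e10 timeout(3): 3[back,v=2,w]
e11 deliver 3→1: 1[back,v=2,w]
e12 deliver 1→3: ·
e13 crash(0): 0[✗back,v=1,w]
e14 deliver 2→1: ·
e15 recover(0): 0[back,v=1,w]
e16 deliver 3→2: 2[prim,v=2,-]
e17 deliver 1→2: ·
e18 propose(1,'y'): ·
e19 deliver 0→1: ·
e20 timeout(2): 2[back,v=3,-]
e21 deliver 1→0: ·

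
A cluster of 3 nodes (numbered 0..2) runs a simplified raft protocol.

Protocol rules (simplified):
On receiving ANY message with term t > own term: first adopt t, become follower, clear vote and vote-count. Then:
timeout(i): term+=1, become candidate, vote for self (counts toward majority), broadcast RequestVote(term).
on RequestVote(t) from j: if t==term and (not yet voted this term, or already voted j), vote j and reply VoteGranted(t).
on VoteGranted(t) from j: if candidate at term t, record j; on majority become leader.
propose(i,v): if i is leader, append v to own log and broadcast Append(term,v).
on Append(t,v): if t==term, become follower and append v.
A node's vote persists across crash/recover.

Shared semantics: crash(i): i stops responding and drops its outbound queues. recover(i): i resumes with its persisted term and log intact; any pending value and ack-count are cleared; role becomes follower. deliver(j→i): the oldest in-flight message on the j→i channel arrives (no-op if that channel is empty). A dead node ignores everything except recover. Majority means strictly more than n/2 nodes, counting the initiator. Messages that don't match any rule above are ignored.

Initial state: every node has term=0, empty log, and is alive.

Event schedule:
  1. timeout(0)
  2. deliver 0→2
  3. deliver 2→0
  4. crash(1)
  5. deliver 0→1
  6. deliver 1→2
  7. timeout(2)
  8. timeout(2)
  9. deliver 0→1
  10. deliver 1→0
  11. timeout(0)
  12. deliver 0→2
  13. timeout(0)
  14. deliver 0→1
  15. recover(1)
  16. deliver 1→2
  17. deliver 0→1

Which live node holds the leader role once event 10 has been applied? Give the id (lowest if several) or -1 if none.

0

1. timeout(0):  <0:cand t1 ->
2. deliver 0→2:  <2:foll t1 ->
3. deliver 2→0:  <0:lead t1 ->
4. crash(1):  <1:✗foll t0 ->
5. deliver 0→1:  nop
6. deliver 1→2:  nop
7. timeout(2):  <2:cand t2 ->
8. timeout(2):  <2:cand t3 ->
9. deliver 0→1:  nop
10. deliver 1→0:  nop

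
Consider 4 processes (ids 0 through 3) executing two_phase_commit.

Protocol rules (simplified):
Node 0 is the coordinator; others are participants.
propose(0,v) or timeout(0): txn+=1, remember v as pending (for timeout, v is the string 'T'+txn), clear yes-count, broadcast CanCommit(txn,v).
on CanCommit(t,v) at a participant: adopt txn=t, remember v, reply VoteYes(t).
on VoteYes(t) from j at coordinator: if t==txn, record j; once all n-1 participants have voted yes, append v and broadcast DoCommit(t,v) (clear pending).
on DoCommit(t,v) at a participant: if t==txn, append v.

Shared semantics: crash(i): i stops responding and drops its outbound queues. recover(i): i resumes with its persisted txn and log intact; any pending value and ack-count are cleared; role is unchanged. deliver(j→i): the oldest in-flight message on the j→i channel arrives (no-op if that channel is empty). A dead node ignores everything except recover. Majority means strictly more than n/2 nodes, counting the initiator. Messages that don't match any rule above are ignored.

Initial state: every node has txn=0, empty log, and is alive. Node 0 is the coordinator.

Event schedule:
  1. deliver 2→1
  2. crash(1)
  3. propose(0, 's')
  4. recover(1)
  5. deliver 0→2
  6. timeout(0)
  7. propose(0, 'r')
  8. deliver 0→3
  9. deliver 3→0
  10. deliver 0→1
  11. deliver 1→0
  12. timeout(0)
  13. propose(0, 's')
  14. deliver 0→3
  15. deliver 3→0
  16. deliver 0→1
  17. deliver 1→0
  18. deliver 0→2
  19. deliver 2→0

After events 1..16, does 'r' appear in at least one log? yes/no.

1. deliver 2→1:  nop
2. crash(1):  <1:✗part t0 ->
3. propose(0,'s'):  <0:coor t1 ->
4. recover(1):  <1:part t0 ->
5. deliver 0→2:  <2:part t1 ->
6. timeout(0):  <0:coor t2 ->
7. propose(0,'r'):  <0:coor t3 ->
8. deliver 0→3:  <3:part t1 ->
9. deliver 3→0:  nop
10. deliver 0→1:  <1:part t1 ->
11. deliver 1→0:  nop
12. timeout(0):  <0:coor t4 ->
13. propose(0,'s'):  <0:coor t5 ->
14. deliver 0→3:  <3:part t2 ->
15. deliver 3→0:  nop
16. deliver 0→1:  <1:part t2 ->

no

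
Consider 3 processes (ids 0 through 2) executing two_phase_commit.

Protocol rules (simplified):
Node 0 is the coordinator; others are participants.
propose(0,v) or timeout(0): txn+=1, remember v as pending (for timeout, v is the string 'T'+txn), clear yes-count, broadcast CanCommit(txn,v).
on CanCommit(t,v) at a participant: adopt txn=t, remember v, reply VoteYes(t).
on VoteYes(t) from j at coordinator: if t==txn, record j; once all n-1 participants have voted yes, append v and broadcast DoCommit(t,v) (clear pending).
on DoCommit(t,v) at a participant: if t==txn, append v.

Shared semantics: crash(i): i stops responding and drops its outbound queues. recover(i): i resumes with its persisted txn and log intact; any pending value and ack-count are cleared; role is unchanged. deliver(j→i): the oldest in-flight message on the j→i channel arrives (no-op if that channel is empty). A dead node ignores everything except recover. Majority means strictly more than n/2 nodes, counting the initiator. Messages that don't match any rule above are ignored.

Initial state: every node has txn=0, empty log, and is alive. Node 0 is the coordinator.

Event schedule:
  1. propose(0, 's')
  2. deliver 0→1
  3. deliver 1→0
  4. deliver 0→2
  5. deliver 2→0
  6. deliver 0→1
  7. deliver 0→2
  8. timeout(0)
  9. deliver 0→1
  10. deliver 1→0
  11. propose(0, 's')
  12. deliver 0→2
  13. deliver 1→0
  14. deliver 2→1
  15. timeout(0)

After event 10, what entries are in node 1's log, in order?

after 1 — propose(0,'s'): n0:coor/t1/[-]
after 2 — deliver 0→1: n1:part/t1/[-]
after 3 — deliver 1→0: ·
after 4 — deliver 0→2: n2:part/t1/[-]
after 5 — deliver 2→0: n0:coor/t1/[s]
after 6 — deliver 0→1: n1:part/t1/[s]
after 7 — deliver 0→2: n2:part/t1/[s]
after 8 — timeout(0): n0:coor/t2/[s]
after 9 — deliver 0→1: n1:part/t2/[s]
after 10 — deliver 1→0: ·

s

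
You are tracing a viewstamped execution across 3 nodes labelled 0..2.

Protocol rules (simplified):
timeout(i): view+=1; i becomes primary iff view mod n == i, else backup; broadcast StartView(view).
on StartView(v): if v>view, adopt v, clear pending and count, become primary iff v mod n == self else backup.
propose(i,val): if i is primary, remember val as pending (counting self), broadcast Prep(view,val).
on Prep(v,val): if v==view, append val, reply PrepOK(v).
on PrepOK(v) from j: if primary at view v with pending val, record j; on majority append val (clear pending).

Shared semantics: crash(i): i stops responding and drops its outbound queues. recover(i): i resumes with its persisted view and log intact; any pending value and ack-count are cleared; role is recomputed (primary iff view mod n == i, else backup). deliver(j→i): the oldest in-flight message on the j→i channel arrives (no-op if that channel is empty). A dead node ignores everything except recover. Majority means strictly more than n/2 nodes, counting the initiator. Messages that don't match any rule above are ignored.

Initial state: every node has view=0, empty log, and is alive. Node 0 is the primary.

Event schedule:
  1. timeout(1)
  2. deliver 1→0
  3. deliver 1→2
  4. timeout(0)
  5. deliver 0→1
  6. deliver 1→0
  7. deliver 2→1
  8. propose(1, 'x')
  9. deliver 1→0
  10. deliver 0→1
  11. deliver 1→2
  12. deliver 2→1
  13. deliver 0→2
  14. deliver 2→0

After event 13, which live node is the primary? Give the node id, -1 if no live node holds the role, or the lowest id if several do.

2

step 1 timeout(1): 1={prim,v=1,log=-}
step 2 deliver 1→0: 0={back,v=1,log=-}
step 3 deliver 1→2: 2={back,v=1,log=-}
step 4 timeout(0): 0={back,v=2,log=-}
step 5 deliver 0→1: 1={back,v=2,log=-}
step 6 deliver 1→0: —
step 7 deliver 2→1: —
step 8 propose(1,'x'): —
step 9 deliver 1→0: —
step 10 deliver 0→1: —
step 11 deliver 1→2: —
step 12 deliver 2→1: —
step 13 deliver 0→2: 2={prim,v=2,log=-}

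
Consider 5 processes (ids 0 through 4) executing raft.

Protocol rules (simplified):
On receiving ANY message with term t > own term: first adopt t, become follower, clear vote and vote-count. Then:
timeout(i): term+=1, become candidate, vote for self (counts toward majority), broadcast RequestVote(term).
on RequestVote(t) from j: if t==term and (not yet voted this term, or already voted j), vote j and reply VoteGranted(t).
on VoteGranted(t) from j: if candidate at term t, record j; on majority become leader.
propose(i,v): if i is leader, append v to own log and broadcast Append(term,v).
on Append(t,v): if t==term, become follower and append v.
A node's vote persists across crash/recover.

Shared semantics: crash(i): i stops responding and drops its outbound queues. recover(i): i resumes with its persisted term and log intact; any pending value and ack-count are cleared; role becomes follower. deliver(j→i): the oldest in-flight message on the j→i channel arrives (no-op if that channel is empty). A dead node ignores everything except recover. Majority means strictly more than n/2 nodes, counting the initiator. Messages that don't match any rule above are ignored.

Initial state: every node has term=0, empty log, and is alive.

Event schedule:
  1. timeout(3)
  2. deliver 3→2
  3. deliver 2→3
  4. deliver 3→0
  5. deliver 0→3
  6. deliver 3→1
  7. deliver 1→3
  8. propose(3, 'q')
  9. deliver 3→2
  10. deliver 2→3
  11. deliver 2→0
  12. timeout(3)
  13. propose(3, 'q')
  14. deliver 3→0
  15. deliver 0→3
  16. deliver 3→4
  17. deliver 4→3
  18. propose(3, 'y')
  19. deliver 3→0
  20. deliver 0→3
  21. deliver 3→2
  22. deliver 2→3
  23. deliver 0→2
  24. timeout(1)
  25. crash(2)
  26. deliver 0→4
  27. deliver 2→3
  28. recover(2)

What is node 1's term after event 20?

1

e1 timeout(3): 3[cand,t=1,-]
e2 deliver 3→2: 2[foll,t=1,-]
e3 deliver 2→3: ·
e4 deliver 3→0: 0[foll,t=1,-]
e5 deliver 0→3: 3[lead,t=1,-]
e6 deliver 3→1: 1[foll,t=1,-]
e7 deliver 1→3: ·
e8 propose(3,'q'): 3[lead,t=1,q]
e9 deliver 3→2: 2[foll,t=1,q]
e10 deliver 2→3: ·
e11 deliver 2→0: ·
e12 timeout(3): 3[cand,t=2,q]
e13 propose(3,'q'): ·
e14 deliver 3→0: 0[foll,t=1,q]
e15 deliver 0→3: ·
e16 deliver 3→4: 4[foll,t=1,-]
e17 deliver 4→3: ·
e18 propose(3,'y'): ·
e19 deliver 3→0: 0[foll,t=2,q]
e20 deliver 0→3: ·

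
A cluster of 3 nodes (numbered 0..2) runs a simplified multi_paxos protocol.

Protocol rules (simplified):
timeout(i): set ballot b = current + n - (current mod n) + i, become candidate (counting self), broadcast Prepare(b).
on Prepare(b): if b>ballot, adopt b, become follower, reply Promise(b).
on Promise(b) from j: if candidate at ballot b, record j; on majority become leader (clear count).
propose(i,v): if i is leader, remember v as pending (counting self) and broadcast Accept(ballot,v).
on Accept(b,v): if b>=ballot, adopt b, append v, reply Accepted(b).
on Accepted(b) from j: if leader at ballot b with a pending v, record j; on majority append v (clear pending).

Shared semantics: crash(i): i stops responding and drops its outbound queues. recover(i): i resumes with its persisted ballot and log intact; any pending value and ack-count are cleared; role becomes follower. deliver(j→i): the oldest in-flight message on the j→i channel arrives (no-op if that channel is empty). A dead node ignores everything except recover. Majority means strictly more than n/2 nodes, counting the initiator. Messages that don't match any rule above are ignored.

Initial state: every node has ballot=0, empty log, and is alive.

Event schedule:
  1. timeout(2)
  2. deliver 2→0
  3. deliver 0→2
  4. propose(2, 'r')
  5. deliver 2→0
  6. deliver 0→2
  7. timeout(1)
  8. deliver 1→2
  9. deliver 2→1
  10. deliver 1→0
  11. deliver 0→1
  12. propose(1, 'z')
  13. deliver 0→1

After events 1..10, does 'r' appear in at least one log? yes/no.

yes

step 1 timeout(2): 2={cand,b=5,log=-}
step 2 deliver 2→0: 0={foll,b=5,log=-}
step 3 deliver 0→2: 2={lead,b=5,log=-}
step 4 propose(2,'r'): —
step 5 deliver 2→0: 0={foll,b=5,log=r}
step 6 deliver 0→2: 2={lead,b=5,log=r}
step 7 timeout(1): 1={cand,b=4,log=-}
step 8 deliver 1→2: —
step 9 deliver 2→1: 1={foll,b=5,log=-}
step 10 deliver 1→0: —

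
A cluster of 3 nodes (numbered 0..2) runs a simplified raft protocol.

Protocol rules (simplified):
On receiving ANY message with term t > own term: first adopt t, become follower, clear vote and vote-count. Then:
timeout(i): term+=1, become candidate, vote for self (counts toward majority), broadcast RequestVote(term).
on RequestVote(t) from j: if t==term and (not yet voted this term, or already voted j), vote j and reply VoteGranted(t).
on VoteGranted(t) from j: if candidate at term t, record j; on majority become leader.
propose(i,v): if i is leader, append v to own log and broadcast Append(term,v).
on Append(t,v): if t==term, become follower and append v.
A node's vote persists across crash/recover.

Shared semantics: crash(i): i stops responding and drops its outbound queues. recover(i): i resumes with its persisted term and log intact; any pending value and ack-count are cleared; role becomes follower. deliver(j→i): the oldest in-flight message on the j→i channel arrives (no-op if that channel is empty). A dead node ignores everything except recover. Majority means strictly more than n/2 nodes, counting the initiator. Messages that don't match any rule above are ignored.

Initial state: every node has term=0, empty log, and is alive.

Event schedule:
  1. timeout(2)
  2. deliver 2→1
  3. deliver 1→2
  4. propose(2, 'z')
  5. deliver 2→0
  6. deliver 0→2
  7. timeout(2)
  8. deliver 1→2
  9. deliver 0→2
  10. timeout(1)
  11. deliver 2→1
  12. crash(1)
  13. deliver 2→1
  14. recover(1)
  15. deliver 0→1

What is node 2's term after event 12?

2

after 1 — timeout(2): n2:cand/t1/[-]
after 2 — deliver 2→1: n1:foll/t1/[-]
after 3 — deliver 1→2: n2:lead/t1/[-]
after 4 — propose(2,'z'): n2:lead/t1/[z]
after 5 — deliver 2→0: n0:foll/t1/[-]
after 6 — deliver 0→2: ·
after 7 — timeout(2): n2:cand/t2/[z]
after 8 — deliver 1→2: ·
after 9 — deliver 0→2: ·
after 10 — timeout(1): n1:cand/t2/[-]
after 11 — deliver 2→1: ·
after 12 — crash(1): n1:✗cand/t2/[-]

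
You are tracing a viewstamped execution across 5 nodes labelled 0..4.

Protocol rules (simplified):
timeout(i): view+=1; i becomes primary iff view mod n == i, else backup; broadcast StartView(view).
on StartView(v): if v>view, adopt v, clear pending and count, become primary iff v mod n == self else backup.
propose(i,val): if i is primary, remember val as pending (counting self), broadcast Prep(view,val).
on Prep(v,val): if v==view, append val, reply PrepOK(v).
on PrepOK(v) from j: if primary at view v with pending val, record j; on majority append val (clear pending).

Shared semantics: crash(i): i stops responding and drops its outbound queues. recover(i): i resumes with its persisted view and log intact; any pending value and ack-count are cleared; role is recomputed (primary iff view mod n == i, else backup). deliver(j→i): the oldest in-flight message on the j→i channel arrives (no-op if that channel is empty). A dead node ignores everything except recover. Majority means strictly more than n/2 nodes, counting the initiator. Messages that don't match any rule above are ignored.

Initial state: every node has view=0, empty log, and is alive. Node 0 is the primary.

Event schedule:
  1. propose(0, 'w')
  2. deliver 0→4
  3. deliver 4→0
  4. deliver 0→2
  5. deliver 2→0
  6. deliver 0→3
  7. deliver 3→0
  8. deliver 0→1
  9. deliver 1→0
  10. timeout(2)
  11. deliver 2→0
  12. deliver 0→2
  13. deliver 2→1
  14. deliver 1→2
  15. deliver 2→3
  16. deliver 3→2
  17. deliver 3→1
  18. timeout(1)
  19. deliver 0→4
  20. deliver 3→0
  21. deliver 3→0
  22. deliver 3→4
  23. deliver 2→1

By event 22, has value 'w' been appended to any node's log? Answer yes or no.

[1] propose(0,'w') → ∅
[2] deliver 0→4 → N4(back v0 [w])
[3] deliver 4→0 → ∅
[4] deliver 0→2 → N2(back v0 [w])
[5] deliver 2→0 → N0(prim v0 [w])
[6] deliver 0→3 → N3(back v0 [w])
[7] deliver 3→0 → ∅
[8] deliver 0→1 → N1(back v0 [w])
[9] deliver 1→0 → ∅
[10] timeout(2) → N2(back v1 [w])
[11] deliver 2→0 → N0(back v1 [w])
[12] deliver 0→2 → ∅
[13] deliver 2→1 → N1(prim v1 [w])
[14] deliver 1→2 → ∅
[15] deliver 2→3 → N3(back v1 [w])
[16] deliver 3→2 → ∅
[17] deliver 3→1 → ∅
[18] timeout(1) → N1(back v2 [w])
[19] deliver 0→4 → ∅
[20] deliver 3→0 → ∅
[21] deliver 3→0 → ∅
[22] deliver 3→4 → ∅

yes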